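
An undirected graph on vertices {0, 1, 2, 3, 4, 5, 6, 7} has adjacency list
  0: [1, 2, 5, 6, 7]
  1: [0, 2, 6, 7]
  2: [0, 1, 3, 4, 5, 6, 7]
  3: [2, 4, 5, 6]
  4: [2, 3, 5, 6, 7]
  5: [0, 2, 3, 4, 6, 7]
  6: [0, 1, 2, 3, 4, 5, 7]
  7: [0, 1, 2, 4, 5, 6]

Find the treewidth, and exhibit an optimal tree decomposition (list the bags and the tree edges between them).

Each bag holds 5 vertices, so the decomposition has width 4, which upper-bounds the treewidth. For the lower bound, the 5 vertices {0, 1, 2, 6, 7} are pairwise adjacent, and any tree decomposition puts a clique entirely inside one bag — forcing width ≥ 4. Combining the bounds, tw(G) = 4.

Treewidth 4.
Bags: B1 = {2, 3, 4, 5, 6}  B2 = {2, 4, 5, 6, 7}  B3 = {0, 2, 5, 6, 7}  B4 = {0, 1, 2, 6, 7}
Tree: B1–B2, B2–B3, B3–B4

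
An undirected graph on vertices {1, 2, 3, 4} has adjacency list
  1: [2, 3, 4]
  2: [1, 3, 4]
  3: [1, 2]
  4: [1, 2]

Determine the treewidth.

A width-2 tree decomposition is:
Bags: B1 = {1, 2, 4}  B2 = {1, 2, 3}
Tree: B1–B2
Every bag has size at most 3, so the width is 3 − 1 = 2 and tw(G) ≤ 2. On the other hand G contains the 3-clique {1, 2, 3}. A clique must lie in a single bag of any decomposition, so no decomposition can have width below 2. Hence tw(G) = 2 exactly.

2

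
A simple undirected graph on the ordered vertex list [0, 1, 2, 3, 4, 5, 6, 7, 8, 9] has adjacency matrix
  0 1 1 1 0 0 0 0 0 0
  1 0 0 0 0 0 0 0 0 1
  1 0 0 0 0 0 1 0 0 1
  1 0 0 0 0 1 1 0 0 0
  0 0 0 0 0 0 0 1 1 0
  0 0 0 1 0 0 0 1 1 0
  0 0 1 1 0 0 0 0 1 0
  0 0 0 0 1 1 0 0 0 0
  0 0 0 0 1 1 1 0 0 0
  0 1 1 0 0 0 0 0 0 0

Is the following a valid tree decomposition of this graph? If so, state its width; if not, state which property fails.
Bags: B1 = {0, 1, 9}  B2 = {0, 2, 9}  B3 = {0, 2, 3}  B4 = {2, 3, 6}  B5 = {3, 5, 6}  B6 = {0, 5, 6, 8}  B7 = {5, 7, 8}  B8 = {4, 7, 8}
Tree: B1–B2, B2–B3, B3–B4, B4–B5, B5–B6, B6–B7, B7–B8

A tree decomposition must satisfy three properties: every vertex lies in some bag; for every edge, both endpoints lie together in some bag; and for every vertex, the bags containing it form a connected subtree. Here bags containing vertex 0 are not connected in the tree, so the decomposition is invalid.

No — bags containing vertex 0 are not connected in the tree.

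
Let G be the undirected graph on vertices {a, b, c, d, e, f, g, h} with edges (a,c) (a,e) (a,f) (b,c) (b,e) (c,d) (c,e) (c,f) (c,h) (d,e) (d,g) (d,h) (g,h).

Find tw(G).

2

A width-2 tree decomposition is:
Bags: B1 = {c, d, e}  B2 = {c, d, h}  B3 = {a, c, e}  B4 = {d, g, h}  B5 = {a, c, f}  B6 = {b, c, e}
Tree: B1–B2, B1–B3, B2–B4, B3–B5, B3–B6
The largest bag has 3 vertices, giving width 2; this decomposition certifies tw(G) ≤ 2. On the other hand G contains the 3-clique {d, g, h}. A clique must lie in a single bag of any decomposition, so no decomposition can have width below 2. Therefore the treewidth is 2.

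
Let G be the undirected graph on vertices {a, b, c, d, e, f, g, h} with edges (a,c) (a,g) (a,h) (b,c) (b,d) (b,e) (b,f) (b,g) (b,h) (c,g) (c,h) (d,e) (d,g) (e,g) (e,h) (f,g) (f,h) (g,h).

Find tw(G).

A width-3 tree decomposition is:
Bags: B1 = {b, c, g, h}  B2 = {b, e, g, h}  B3 = {b, f, g, h}  B4 = {a, c, g, h}  B5 = {b, d, e, g}
Tree: B1–B2, B1–B3, B1–B4, B2–B5
The largest bag has 4 vertices, giving width 3; this decomposition certifies tw(G) ≤ 3. For the lower bound, the 4 vertices {b, d, e, g} are pairwise adjacent, and any tree decomposition puts a clique entirely inside one bag — forcing width ≥ 3. Hence tw(G) = 3 exactly.

3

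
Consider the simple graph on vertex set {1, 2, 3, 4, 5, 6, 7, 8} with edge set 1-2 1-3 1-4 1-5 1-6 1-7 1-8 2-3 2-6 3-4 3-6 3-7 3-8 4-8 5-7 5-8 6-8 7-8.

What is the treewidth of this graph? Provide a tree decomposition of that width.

Every bag has size at most 4, so the width is 4 − 1 = 3 and tw(G) ≤ 3. On the other hand G contains the 4-clique {1, 3, 4, 8}. A clique must lie in a single bag of any decomposition, so no decomposition can have width below 3. Hence tw(G) = 3 exactly.

Treewidth 3.
One such decomposition:
Bags: B1 = {1, 5, 7, 8}  B2 = {1, 3, 7, 8}  B3 = {1, 3, 6, 8}  B4 = {1, 3, 4, 8}  B5 = {1, 2, 3, 6}
Tree: B1–B2, B2–B3, B3–B4, B3–B5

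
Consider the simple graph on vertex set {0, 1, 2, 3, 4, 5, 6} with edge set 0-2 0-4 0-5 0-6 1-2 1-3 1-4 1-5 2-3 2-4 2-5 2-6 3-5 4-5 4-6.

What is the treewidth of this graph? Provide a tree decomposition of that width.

Treewidth 3.
One such decomposition:
Bags: B1 = {0, 2, 4, 6}  B2 = {0, 2, 4, 5}  B3 = {1, 2, 4, 5}  B4 = {1, 2, 3, 5}
Tree: B1–B2, B2–B3, B3–B4

Every bag has size at most 4, so the width is 4 − 1 = 3 and tw(G) ≤ 3. On the other hand G contains the 4-clique {1, 2, 3, 5}. A clique must lie in a single bag of any decomposition, so no decomposition can have width below 3. Hence tw(G) = 3 exactly.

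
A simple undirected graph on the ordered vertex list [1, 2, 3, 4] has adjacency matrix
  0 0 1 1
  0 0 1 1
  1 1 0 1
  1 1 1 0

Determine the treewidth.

A width-2 tree decomposition is:
Bags: B1 = {1, 3, 4}  B2 = {2, 3, 4}
Tree: B1–B2
Every bag has size at most 3, so the width is 3 − 1 = 2 and tw(G) ≤ 2. Conversely, {1, 3, 4} is a clique of size 3, and the vertices of any clique must share a bag in every tree decomposition; so some bag has ≥ 3 vertices and tw(G) ≥ 2. Therefore the treewidth is 2.

2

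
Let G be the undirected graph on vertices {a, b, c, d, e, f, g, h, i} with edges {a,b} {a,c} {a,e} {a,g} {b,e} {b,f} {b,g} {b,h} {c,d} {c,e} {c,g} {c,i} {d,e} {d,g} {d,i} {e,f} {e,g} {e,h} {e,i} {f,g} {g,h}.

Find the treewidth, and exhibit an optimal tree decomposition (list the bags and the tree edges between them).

Treewidth 3.
One such decomposition:
Bags: B1 = {b, e, g, h}  B2 = {a, b, e, g}  B3 = {a, c, e, g}  B4 = {c, d, e, g}  B5 = {b, e, f, g}  B6 = {c, d, e, i}
Tree: B1–B2, B2–B3, B3–B4, B2–B5, B4–B6

Each bag holds 4 vertices, so the decomposition has width 3, which upper-bounds the treewidth. Conversely, {c, d, e, g} is a clique of size 4, and the vertices of any clique must share a bag in every tree decomposition; so some bag has ≥ 4 vertices and tw(G) ≥ 3. Therefore the treewidth is 3.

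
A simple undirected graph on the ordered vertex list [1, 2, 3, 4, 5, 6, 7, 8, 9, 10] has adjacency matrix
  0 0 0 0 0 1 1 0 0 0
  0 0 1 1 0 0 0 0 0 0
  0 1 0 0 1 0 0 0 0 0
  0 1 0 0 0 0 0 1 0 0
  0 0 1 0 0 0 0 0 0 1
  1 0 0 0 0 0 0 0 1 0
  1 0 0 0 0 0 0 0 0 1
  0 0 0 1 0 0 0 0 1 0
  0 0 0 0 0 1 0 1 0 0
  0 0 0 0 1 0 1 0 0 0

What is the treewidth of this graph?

A width-2 tree decomposition is:
Bags: B1 = {1, 7, 10}  B2 = {1, 5, 10}  B3 = {1, 3, 5}  B4 = {1, 2, 3}  B5 = {1, 2, 4}  B6 = {1, 4, 8}  B7 = {1, 8, 9}  B8 = {1, 6, 9}
Tree: B1–B2, B2–B3, B3–B4, B4–B5, B5–B6, B6–B7, B7–B8
Every bag has size at most 3, so the width is 3 − 1 = 2 and tw(G) ≤ 2. Since 1–7–10–5–3–2–4–8–9–6–1 is a cycle in G, G is not acyclic. Forests are exactly the graphs of treewidth ≤ 1, so tw(G) ≥ 2. Therefore the treewidth is 2.

2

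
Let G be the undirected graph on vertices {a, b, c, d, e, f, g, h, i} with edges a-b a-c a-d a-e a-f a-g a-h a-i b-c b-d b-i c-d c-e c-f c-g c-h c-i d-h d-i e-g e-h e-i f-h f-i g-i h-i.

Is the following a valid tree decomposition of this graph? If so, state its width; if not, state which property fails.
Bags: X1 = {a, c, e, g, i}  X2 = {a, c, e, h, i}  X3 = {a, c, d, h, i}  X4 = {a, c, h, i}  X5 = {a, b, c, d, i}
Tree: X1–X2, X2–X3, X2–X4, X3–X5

No — vertex f appears in no bag.

A tree decomposition must satisfy three properties: every vertex lies in some bag; for every edge, both endpoints lie together in some bag; and for every vertex, the bags containing it form a connected subtree. Here vertex f appears in no bag, so the decomposition is invalid.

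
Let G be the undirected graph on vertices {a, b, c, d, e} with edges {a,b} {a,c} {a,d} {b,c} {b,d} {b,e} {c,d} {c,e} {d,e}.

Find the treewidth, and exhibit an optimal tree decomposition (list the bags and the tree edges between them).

Treewidth 3.
One such decomposition:
Bags: B1 = {b, c, d, e}  B2 = {a, b, c, d}
Tree: B1–B2

Every bag has size at most 4, so the width is 4 − 1 = 3 and tw(G) ≤ 3. For the lower bound, the 4 vertices {b, c, d, e} are pairwise adjacent, and any tree decomposition puts a clique entirely inside one bag — forcing width ≥ 3. Therefore the treewidth is 3.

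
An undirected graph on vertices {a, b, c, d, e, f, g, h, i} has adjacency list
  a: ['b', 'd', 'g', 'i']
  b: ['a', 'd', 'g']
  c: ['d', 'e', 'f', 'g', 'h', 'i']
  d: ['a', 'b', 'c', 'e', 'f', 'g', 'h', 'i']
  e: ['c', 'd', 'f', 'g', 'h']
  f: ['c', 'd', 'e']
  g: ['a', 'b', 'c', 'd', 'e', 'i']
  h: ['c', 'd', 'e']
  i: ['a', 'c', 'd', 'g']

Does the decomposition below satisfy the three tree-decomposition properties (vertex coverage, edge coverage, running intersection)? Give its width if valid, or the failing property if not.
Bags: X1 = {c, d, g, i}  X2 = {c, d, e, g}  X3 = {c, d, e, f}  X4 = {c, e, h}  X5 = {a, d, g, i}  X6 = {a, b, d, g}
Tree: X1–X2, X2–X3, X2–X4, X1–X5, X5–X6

No — edge (d,h) lies in no bag.

A tree decomposition must satisfy three properties: every vertex lies in some bag; for every edge, both endpoints lie together in some bag; and for every vertex, the bags containing it form a connected subtree. Here edge (d,h) lies in no bag, so the decomposition is invalid.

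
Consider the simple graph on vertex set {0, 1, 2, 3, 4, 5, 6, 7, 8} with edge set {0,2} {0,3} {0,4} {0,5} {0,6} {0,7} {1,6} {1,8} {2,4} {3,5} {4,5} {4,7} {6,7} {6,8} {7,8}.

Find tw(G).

2

A width-2 tree decomposition is:
Bags: B1 = {6, 7, 8}  B2 = {0, 6, 7}  B3 = {0, 4, 7}  B4 = {1, 6, 8}  B5 = {0, 2, 4}  B6 = {0, 4, 5}  B7 = {0, 3, 5}
Tree: B1–B2, B2–B3, B1–B4, B3–B5, B5–B6, B6–B7
Each bag holds 3 vertices, so the decomposition has width 2, which upper-bounds the treewidth. For the lower bound, the 3 vertices {0, 3, 5} are pairwise adjacent, and any tree decomposition puts a clique entirely inside one bag — forcing width ≥ 2. Combining the bounds, tw(G) = 2.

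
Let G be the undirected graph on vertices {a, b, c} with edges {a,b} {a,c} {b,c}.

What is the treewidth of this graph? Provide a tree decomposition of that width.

Treewidth 2.
Bags: B1 = {a, b, c}
Tree: (single bag)

A single bag containing all 3 vertices is trivially a valid decomposition of width 2. On the other hand G contains the 3-clique {a, b, c}. A clique must lie in a single bag of any decomposition, so no decomposition can have width below 2. Therefore the treewidth is 2.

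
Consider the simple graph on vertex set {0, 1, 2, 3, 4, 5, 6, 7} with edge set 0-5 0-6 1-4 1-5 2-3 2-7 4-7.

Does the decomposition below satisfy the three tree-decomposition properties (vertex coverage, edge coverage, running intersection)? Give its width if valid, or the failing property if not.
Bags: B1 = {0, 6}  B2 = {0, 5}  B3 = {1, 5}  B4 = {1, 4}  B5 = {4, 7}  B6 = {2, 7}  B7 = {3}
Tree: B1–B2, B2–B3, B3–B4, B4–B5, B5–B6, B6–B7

A tree decomposition must satisfy three properties: every vertex lies in some bag; for every edge, both endpoints lie together in some bag; and for every vertex, the bags containing it form a connected subtree. Here edge (2,3) lies in no bag, so the decomposition is invalid.

No — edge (2,3) lies in no bag.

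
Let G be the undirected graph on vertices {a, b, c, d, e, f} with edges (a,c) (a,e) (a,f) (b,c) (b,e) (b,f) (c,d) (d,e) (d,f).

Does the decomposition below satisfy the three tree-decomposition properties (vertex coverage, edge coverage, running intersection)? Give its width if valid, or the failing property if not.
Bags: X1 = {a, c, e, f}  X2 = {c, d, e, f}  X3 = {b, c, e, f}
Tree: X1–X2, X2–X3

Yes; width 3.

Vertex coverage: the bags together contain {a, b, c, d, e, f}, the full vertex set. Edge coverage: each edge of G has both endpoints in at least one bag. Running intersection: for every vertex, the bags containing it form a connected subtree. All three properties hold, so this is a valid tree decomposition of width max|bag| − 1 = 3, and hence tw(G) ≤ 3.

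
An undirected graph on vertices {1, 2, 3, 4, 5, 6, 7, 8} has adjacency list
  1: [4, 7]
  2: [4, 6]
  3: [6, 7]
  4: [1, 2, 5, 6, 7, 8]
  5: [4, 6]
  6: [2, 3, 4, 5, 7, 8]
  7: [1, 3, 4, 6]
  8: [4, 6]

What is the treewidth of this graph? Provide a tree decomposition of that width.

Treewidth 2.
One such decomposition:
Bags: B1 = {4, 6, 7}  B2 = {1, 4, 7}  B3 = {4, 5, 6}  B4 = {2, 4, 6}  B5 = {4, 6, 8}  B6 = {3, 6, 7}
Tree: B1–B2, B1–B3, B1–B4, B4–B5, B1–B6

The largest bag has 3 vertices, giving width 2; this decomposition certifies tw(G) ≤ 2. For the lower bound, the 3 vertices {3, 6, 7} are pairwise adjacent, and any tree decomposition puts a clique entirely inside one bag — forcing width ≥ 2. Therefore the treewidth is 2.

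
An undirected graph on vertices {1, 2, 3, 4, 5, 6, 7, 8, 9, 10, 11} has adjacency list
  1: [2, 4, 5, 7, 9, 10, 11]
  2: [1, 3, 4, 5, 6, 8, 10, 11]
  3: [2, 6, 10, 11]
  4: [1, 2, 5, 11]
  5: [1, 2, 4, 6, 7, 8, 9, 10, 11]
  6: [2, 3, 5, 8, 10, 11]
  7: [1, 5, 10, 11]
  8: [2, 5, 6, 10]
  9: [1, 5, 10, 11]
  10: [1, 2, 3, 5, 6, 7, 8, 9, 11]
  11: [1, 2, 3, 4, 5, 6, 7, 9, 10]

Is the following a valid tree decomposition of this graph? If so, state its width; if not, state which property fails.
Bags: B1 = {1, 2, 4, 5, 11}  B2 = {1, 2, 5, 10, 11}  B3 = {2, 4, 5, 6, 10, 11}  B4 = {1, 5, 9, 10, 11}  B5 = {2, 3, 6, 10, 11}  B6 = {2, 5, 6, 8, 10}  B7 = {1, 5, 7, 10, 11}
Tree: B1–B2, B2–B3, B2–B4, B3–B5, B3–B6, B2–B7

A tree decomposition must satisfy three properties: every vertex lies in some bag; for every edge, both endpoints lie together in some bag; and for every vertex, the bags containing it form a connected subtree. Here bags containing vertex 4 are not connected in the tree, so the decomposition is invalid.

No — bags containing vertex 4 are not connected in the tree.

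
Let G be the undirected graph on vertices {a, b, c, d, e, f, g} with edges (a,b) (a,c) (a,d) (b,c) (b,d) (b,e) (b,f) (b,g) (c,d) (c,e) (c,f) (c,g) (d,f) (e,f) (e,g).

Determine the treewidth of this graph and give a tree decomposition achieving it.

Every bag has size at most 4, so the width is 4 − 1 = 3 and tw(G) ≤ 3. On the other hand G contains the 4-clique {a, b, c, d}. A clique must lie in a single bag of any decomposition, so no decomposition can have width below 3. Combining the bounds, tw(G) = 3.

Treewidth 3.
One such decomposition:
Bags: B1 = {b, c, e, f}  B2 = {b, c, d, f}  B3 = {a, b, c, d}  B4 = {b, c, e, g}
Tree: B1–B2, B2–B3, B1–B4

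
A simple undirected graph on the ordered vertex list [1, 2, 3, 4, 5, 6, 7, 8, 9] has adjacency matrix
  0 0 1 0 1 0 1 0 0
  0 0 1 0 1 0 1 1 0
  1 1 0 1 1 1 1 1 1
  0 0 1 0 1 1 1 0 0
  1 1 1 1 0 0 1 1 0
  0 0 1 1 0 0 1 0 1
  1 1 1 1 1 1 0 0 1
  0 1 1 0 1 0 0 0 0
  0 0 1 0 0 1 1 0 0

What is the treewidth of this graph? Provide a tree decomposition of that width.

The largest bag has 4 vertices, giving width 3; this decomposition certifies tw(G) ≤ 3. On the other hand G contains the 4-clique {2, 3, 5, 8}. A clique must lie in a single bag of any decomposition, so no decomposition can have width below 3. Therefore the treewidth is 3.

Treewidth 3.
One optimal decomposition is:
Bags: B1 = {1, 3, 5, 7}  B2 = {3, 4, 5, 7}  B3 = {3, 4, 6, 7}  B4 = {2, 3, 5, 7}  B5 = {2, 3, 5, 8}  B6 = {3, 6, 7, 9}
Tree: B1–B2, B2–B3, B1–B4, B4–B5, B3–B6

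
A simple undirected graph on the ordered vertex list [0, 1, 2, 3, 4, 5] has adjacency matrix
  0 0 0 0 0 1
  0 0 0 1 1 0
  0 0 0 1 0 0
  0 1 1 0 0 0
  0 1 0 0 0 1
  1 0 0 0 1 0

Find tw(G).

1

A width-1 tree decomposition is:
Bags: B1 = {0, 5}  B2 = {4, 5}  B3 = {1, 4}  B4 = {1, 3}  B5 = {2, 3}
Tree: B1–B2, B2–B3, B3–B4, B4–B5
Every bag has size at most 2, so the width is 2 − 1 = 1 and tw(G) ≤ 1. Since G has at least one edge (e.g. 0–5), it is not an edgeless graph, so tw(G) ≥ 1. Therefore the treewidth is 1.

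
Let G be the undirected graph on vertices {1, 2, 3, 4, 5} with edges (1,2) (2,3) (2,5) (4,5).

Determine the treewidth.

1

A width-1 tree decomposition is:
Bags: B1 = {2, 5}  B2 = {4, 5}  B3 = {2, 3}  B4 = {1, 2}
Tree: B1–B2, B1–B3, B3–B4
Every bag has size at most 2, so the width is 2 − 1 = 1 and tw(G) ≤ 1. G has an edge, so its treewidth is at least 1. Combining the bounds, tw(G) = 1.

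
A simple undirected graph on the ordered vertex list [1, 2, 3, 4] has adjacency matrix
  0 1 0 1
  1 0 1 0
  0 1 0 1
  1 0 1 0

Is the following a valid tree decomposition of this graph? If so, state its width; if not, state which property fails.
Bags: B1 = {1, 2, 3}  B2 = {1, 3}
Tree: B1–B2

A tree decomposition must satisfy three properties: every vertex lies in some bag; for every edge, both endpoints lie together in some bag; and for every vertex, the bags containing it form a connected subtree. Here vertex 4 appears in no bag, so the decomposition is invalid.

No — vertex 4 appears in no bag.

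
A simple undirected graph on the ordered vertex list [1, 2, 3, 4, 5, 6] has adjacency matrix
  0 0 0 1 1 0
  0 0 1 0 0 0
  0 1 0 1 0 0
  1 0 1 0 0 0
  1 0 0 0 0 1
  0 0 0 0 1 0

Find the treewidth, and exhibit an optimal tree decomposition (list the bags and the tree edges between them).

Treewidth 1.
Bags: B1 = {2, 3}  B2 = {3, 4}  B3 = {1, 4}  B4 = {1, 5}  B5 = {5, 6}
Tree: B1–B2, B2–B3, B3–B4, B4–B5

The largest bag has 2 vertices, giving width 1; this decomposition certifies tw(G) ≤ 1. Since G has at least one edge (e.g. 2–3), it is not an edgeless graph, so tw(G) ≥ 1. The upper and lower bounds meet at 1, so that is the treewidth.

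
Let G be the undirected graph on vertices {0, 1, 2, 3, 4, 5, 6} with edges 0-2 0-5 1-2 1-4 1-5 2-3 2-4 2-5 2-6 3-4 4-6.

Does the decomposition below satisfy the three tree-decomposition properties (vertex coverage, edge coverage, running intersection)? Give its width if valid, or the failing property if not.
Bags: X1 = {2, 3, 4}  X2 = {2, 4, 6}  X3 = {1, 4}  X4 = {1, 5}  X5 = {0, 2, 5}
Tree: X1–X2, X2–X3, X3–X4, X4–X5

A tree decomposition must satisfy three properties: every vertex lies in some bag; for every edge, both endpoints lie together in some bag; and for every vertex, the bags containing it form a connected subtree. Here edge (2,1) lies in no bag, so the decomposition is invalid.

No — edge (2,1) lies in no bag.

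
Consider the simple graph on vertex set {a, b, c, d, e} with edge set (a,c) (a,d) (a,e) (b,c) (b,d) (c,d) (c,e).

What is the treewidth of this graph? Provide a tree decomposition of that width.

Each bag holds 3 vertices, so the decomposition has width 2, which upper-bounds the treewidth. On the other hand G contains the 3-clique {a, c, d}. A clique must lie in a single bag of any decomposition, so no decomposition can have width below 2. Hence tw(G) = 2 exactly.

Treewidth 2.
One optimal decomposition is:
Bags: B1 = {a, c, d}  B2 = {a, c, e}  B3 = {b, c, d}
Tree: B1–B2, B1–B3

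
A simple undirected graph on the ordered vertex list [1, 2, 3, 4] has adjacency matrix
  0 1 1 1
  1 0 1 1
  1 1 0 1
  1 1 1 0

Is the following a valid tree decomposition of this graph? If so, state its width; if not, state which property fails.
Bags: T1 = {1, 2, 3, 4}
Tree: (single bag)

Yes; width 3.

Checking the three conditions: (i) the bags cover all of {1, 2, 3, 4}; (ii) for each edge, some bag contains both endpoints; (iii) the bags containing any fixed vertex form a subtree. All hold, so the decomposition is valid with width 4 − 1 = 3.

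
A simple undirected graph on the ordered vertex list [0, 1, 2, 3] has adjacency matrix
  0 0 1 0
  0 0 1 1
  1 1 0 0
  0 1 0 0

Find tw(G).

1

A width-1 tree decomposition is:
Bags: B1 = {1, 3}  B2 = {1, 2}  B3 = {0, 2}
Tree: B1–B2, B2–B3
Every bag has size at most 2, so the width is 2 − 1 = 1 and tw(G) ≤ 1. Since G has at least one edge (e.g. 3–1), it is not an edgeless graph, so tw(G) ≥ 1. The upper and lower bounds meet at 1, so that is the treewidth.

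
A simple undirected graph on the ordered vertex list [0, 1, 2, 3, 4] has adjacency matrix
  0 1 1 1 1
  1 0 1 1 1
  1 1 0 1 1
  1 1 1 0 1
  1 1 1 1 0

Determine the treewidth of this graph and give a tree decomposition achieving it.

With just one bag of size 5, the width is 5 − 1 = 4, so tw(G) ≤ 4. On the other hand G contains the 5-clique {0, 1, 2, 3, 4}. A clique must lie in a single bag of any decomposition, so no decomposition can have width below 4. Hence tw(G) = 4 exactly.

Treewidth 4.
One optimal decomposition is:
Bags: B1 = {0, 1, 2, 3, 4}
Tree: (single bag)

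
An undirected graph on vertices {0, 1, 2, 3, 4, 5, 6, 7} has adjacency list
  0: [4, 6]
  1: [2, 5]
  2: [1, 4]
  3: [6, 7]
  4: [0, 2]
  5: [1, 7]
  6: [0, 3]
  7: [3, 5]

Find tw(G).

A width-2 tree decomposition is:
Bags: B1 = {0, 4, 6}  B2 = {3, 4, 6}  B3 = {3, 4, 7}  B4 = {4, 5, 7}  B5 = {1, 4, 5}  B6 = {1, 2, 4}
Tree: B1–B2, B2–B3, B3–B4, B4–B5, B5–B6
Every bag has size at most 3, so the width is 3 − 1 = 2 and tw(G) ≤ 2. For the lower bound, G contains the cycle 4–0–6–3–7–5–1–2–4, so G is not a forest; only forests have treewidth ≤ 1, hence tw(G) ≥ 2. Therefore the treewidth is 2.

2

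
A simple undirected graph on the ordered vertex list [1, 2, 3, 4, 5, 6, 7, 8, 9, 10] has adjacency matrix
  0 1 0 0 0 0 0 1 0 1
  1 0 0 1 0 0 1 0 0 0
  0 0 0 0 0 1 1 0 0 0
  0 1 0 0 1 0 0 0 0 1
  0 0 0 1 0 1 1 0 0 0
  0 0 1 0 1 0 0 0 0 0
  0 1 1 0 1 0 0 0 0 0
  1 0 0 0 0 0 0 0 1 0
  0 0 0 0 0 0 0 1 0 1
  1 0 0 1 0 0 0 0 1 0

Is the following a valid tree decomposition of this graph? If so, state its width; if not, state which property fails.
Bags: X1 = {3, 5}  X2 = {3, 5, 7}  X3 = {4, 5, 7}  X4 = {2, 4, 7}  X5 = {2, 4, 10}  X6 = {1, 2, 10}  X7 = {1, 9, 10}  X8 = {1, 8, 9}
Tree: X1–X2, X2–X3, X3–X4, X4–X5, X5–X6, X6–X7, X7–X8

No — vertex 6 appears in no bag.

A tree decomposition must satisfy three properties: every vertex lies in some bag; for every edge, both endpoints lie together in some bag; and for every vertex, the bags containing it form a connected subtree. Here vertex 6 appears in no bag, so the decomposition is invalid.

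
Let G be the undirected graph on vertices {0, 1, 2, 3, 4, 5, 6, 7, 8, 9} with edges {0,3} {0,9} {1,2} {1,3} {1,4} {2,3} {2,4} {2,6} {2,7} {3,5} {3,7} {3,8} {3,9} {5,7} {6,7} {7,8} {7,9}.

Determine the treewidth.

2

A width-2 tree decomposition is:
Bags: B1 = {3, 5, 7}  B2 = {2, 3, 7}  B3 = {1, 2, 3}  B4 = {3, 7, 8}  B5 = {1, 2, 4}  B6 = {3, 7, 9}  B7 = {0, 3, 9}  B8 = {2, 6, 7}
Tree: B1–B2, B2–B3, B1–B4, B3–B5, B4–B6, B6–B7, B2–B8
Every bag has size at most 3, so the width is 3 − 1 = 2 and tw(G) ≤ 2. Conversely, {0, 3, 9} is a clique of size 3, and the vertices of any clique must share a bag in every tree decomposition; so some bag has ≥ 3 vertices and tw(G) ≥ 2. Combining the bounds, tw(G) = 2.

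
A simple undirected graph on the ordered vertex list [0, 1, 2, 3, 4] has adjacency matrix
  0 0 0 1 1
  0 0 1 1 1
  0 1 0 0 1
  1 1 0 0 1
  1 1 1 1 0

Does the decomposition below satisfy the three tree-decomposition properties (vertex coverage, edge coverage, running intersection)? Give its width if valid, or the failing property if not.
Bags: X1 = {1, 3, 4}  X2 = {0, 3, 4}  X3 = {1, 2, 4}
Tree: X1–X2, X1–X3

Yes; width 2.

Every vertex of G appears in some bag (union = {0, 1, 2, 3, 4}); every edge is covered by a bag; and for each vertex v the set of bags containing v is connected in the bag tree. The decomposition is therefore valid. The largest bag has 3 vertices, so the width is 2.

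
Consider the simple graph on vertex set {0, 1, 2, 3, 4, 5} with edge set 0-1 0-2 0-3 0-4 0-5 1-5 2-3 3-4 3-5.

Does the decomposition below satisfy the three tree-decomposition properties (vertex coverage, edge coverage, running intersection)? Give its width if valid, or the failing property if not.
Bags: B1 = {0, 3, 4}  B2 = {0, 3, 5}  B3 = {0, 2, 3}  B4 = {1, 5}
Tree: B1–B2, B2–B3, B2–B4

No — edge (0,1) lies in no bag.

A tree decomposition must satisfy three properties: every vertex lies in some bag; for every edge, both endpoints lie together in some bag; and for every vertex, the bags containing it form a connected subtree. Here edge (0,1) lies in no bag, so the decomposition is invalid.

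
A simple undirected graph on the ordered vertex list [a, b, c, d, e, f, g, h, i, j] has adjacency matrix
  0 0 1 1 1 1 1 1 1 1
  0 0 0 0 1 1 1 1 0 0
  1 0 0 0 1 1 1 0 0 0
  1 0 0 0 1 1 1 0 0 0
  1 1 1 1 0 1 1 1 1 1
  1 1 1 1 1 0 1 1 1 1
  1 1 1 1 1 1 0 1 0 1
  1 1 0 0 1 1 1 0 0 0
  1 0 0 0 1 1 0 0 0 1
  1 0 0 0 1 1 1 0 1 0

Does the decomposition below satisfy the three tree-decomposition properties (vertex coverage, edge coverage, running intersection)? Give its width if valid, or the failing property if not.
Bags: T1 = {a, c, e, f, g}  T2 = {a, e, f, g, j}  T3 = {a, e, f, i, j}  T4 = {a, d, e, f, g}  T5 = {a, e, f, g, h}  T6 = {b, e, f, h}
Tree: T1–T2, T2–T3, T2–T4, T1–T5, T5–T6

A tree decomposition must satisfy three properties: every vertex lies in some bag; for every edge, both endpoints lie together in some bag; and for every vertex, the bags containing it form a connected subtree. Here edge (g,b) lies in no bag, so the decomposition is invalid.

No — edge (g,b) lies in no bag.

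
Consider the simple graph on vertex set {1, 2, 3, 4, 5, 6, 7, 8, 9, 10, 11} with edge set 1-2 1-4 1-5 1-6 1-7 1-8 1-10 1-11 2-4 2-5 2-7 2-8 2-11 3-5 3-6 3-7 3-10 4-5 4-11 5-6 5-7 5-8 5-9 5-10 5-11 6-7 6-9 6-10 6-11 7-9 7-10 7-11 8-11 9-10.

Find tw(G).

4

A width-4 tree decomposition is:
Bags: B1 = {1, 5, 6, 7, 11}  B2 = {1, 2, 5, 7, 11}  B3 = {1, 5, 6, 7, 10}  B4 = {3, 5, 6, 7, 10}  B5 = {5, 6, 7, 9, 10}  B6 = {1, 2, 5, 8, 11}  B7 = {1, 2, 4, 5, 11}
Tree: B1–B2, B1–B3, B3–B4, B4–B5, B2–B6, B6–B7
The largest bag has 5 vertices, giving width 4; this decomposition certifies tw(G) ≤ 4. For the lower bound, the 5 vertices {1, 5, 6, 7, 10} are pairwise adjacent, and any tree decomposition puts a clique entirely inside one bag — forcing width ≥ 4. Combining the bounds, tw(G) = 4.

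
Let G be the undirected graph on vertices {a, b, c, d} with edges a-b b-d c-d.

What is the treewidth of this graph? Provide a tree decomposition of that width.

Treewidth 1.
One optimal decomposition is:
Bags: B1 = {c, d}  B2 = {b, d}  B3 = {a, b}
Tree: B1–B2, B2–B3

The largest bag has 2 vertices, giving width 1; this decomposition certifies tw(G) ≤ 1. G has an edge, so its treewidth is at least 1. Therefore the treewidth is 1.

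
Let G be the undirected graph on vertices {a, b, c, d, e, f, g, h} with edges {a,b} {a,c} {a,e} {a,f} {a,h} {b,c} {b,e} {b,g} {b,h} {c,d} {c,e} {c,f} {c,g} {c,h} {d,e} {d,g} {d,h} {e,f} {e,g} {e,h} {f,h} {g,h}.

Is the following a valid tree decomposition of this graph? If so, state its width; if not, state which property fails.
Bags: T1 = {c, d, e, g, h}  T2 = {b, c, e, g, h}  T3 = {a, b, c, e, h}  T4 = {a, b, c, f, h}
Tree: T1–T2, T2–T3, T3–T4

No — edge (e,f) lies in no bag.

A tree decomposition must satisfy three properties: every vertex lies in some bag; for every edge, both endpoints lie together in some bag; and for every vertex, the bags containing it form a connected subtree. Here edge (e,f) lies in no bag, so the decomposition is invalid.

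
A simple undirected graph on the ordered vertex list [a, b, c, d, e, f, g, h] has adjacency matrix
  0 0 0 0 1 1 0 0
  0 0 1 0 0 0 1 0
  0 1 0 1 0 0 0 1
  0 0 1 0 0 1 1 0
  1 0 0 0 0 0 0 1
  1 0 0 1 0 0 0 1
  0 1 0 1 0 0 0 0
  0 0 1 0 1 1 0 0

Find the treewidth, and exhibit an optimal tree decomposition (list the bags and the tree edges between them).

Every bag has size at most 3, so the width is 3 − 1 = 2 and tw(G) ≤ 2. The edges a–e–h–f–a form a cycle, so G is not a tree and its treewidth is at least 2. The upper and lower bounds meet at 2, so that is the treewidth.

Treewidth 2.
One optimal decomposition is:
Bags: B1 = {a, e, f}  B2 = {e, f, h}  B3 = {d, f, h}  B4 = {c, d, h}  B5 = {c, d, g}  B6 = {b, c, g}
Tree: B1–B2, B2–B3, B3–B4, B4–B5, B5–B6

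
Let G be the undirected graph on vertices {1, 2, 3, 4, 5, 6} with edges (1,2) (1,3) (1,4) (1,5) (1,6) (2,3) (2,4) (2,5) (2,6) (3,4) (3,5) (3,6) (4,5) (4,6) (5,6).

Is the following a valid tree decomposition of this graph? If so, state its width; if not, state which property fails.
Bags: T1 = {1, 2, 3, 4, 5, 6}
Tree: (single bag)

Vertex coverage: the bags together contain {1, 2, 3, 4, 5, 6}, the full vertex set. Edge coverage: each edge of G has both endpoints in at least one bag. Running intersection: for every vertex, the bags containing it form a connected subtree. All three properties hold, so this is a valid tree decomposition of width max|bag| − 1 = 5, and hence tw(G) ≤ 5.

Yes; width 5.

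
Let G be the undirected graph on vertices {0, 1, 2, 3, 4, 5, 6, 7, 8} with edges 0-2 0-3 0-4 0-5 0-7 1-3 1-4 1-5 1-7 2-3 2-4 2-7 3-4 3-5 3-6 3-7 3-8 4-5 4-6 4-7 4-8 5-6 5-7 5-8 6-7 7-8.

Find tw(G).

4

A width-4 tree decomposition is:
Bags: B1 = {0, 2, 3, 4, 7}  B2 = {0, 3, 4, 5, 7}  B3 = {3, 4, 5, 7, 8}  B4 = {1, 3, 4, 5, 7}  B5 = {3, 4, 5, 6, 7}
Tree: B1–B2, B2–B3, B3–B4, B2–B5
Each bag holds 5 vertices, so the decomposition has width 4, which upper-bounds the treewidth. Conversely, {0, 2, 3, 4, 7} is a clique of size 5, and the vertices of any clique must share a bag in every tree decomposition; so some bag has ≥ 5 vertices and tw(G) ≥ 4. Therefore the treewidth is 4.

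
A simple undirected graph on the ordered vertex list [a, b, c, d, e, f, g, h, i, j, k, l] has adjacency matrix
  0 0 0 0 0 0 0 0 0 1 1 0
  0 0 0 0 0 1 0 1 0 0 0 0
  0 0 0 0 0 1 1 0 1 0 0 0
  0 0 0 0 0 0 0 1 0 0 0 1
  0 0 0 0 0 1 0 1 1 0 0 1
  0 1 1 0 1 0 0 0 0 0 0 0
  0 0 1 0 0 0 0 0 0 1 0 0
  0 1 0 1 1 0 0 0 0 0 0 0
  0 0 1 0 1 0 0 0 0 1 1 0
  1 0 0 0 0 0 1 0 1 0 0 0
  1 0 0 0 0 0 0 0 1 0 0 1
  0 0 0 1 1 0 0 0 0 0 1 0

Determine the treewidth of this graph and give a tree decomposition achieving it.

Each bag holds 4 vertices, so the decomposition has width 3, which upper-bounds the treewidth. For the lower bound: the 4 vertex sets {b,d,h}, {f}, {e}, {c,i,k,l} are disjoint, each induces a connected subgraph, and every pair is joined by at least one edge of G. Contracting each set to a single vertex therefore yields K_{4} as a minor, and since treewidth is minor-monotone, tw(G) ≥ tw(K_{4}) = 3. Hence tw(G) = 3 exactly.

Treewidth 3.
One optimal decomposition is:
Bags: B1 = {b, d, f, h}  B2 = {d, e, f, h}  B3 = {d, e, f, l}  B4 = {c, e, f, l}  B5 = {c, e, i, l}  B6 = {c, i, k, l}  B7 = {c, g, i, k}  B8 = {g, i, j, k}  B9 = {a, g, j, k}
Tree: B1–B2, B2–B3, B3–B4, B4–B5, B5–B6, B6–B7, B7–B8, B8–B9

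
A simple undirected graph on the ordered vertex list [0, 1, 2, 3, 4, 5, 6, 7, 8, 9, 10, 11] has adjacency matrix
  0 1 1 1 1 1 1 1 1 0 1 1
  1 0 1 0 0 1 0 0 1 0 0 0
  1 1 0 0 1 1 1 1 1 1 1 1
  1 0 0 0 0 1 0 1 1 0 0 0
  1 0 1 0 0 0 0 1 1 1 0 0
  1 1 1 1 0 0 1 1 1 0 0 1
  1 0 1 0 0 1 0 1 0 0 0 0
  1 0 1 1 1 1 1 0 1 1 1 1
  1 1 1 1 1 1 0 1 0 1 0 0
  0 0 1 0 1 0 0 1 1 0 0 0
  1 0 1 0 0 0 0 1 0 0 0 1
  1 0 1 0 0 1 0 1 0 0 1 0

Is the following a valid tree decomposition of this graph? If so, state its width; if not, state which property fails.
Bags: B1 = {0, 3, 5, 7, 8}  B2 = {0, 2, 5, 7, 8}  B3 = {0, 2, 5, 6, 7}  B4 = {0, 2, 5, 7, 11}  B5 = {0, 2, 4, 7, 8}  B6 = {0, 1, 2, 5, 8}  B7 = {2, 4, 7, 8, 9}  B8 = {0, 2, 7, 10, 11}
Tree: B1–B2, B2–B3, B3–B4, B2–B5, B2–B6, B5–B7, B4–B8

Checking the three conditions: (i) the bags cover all of {0, 1, 2, 3, 4, 5, 6, 7, 8, 9, 10, 11}; (ii) for each edge, some bag contains both endpoints; (iii) the bags containing any fixed vertex form a subtree. All hold, so the decomposition is valid with width 5 − 1 = 4.

Yes; width 4.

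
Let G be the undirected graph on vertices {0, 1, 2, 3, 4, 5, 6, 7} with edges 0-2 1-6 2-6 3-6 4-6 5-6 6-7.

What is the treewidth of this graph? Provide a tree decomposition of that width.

Treewidth 1.
One optimal decomposition is:
Bags: B1 = {6, 7}  B2 = {5, 6}  B3 = {3, 6}  B4 = {4, 6}  B5 = {1, 6}  B6 = {2, 6}  B7 = {0, 2}
Tree: B1–B2, B2–B3, B3–B4, B1–B5, B2–B6, B6–B7

The largest bag has 2 vertices, giving width 1; this decomposition certifies tw(G) ≤ 1. G has an edge, so its treewidth is at least 1. Hence tw(G) = 1 exactly.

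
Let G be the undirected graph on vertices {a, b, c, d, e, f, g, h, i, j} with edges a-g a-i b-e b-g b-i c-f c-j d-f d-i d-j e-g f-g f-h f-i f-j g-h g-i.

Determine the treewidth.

2

A width-2 tree decomposition is:
Bags: B1 = {f, g, i}  B2 = {b, g, i}  B3 = {d, f, i}  B4 = {b, e, g}  B5 = {d, f, j}  B6 = {a, g, i}  B7 = {f, g, h}  B8 = {c, f, j}
Tree: B1–B2, B1–B3, B2–B4, B3–B5, B1–B6, B1–B7, B5–B8
Each bag holds 3 vertices, so the decomposition has width 2, which upper-bounds the treewidth. For the lower bound, the 3 vertices {a, g, i} are pairwise adjacent, and any tree decomposition puts a clique entirely inside one bag — forcing width ≥ 2. Therefore the treewidth is 2.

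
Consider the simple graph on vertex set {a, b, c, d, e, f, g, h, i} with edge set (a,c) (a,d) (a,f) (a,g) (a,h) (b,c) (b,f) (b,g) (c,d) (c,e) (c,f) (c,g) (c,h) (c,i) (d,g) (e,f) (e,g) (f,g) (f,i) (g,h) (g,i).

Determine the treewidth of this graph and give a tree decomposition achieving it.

Treewidth 3.
One such decomposition:
Bags: B1 = {a, c, f, g}  B2 = {c, e, f, g}  B3 = {b, c, f, g}  B4 = {c, f, g, i}  B5 = {a, c, d, g}  B6 = {a, c, g, h}
Tree: B1–B2, B2–B3, B1–B4, B1–B5, B5–B6

Each bag holds 4 vertices, so the decomposition has width 3, which upper-bounds the treewidth. On the other hand G contains the 4-clique {a, c, d, g}. A clique must lie in a single bag of any decomposition, so no decomposition can have width below 3. Hence tw(G) = 3 exactly.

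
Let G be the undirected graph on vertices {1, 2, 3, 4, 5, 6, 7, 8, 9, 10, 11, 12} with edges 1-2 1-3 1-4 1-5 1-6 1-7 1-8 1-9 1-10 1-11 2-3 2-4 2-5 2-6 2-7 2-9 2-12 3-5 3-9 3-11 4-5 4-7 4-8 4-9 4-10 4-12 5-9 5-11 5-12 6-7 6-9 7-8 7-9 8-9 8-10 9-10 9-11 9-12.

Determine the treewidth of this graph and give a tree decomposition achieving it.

Each bag holds 5 vertices, so the decomposition has width 4, which upper-bounds the treewidth. For the lower bound, the 5 vertices {1, 4, 8, 9, 10} are pairwise adjacent, and any tree decomposition puts a clique entirely inside one bag — forcing width ≥ 4. The upper and lower bounds meet at 4, so that is the treewidth.

Treewidth 4.
One optimal decomposition is:
Bags: B1 = {1, 2, 4, 5, 9}  B2 = {1, 2, 4, 7, 9}  B3 = {1, 2, 3, 5, 9}  B4 = {2, 4, 5, 9, 12}  B5 = {1, 3, 5, 9, 11}  B6 = {1, 2, 6, 7, 9}  B7 = {1, 4, 7, 8, 9}  B8 = {1, 4, 8, 9, 10}
Tree: B1–B2, B1–B3, B1–B4, B3–B5, B2–B6, B2–B7, B7–B8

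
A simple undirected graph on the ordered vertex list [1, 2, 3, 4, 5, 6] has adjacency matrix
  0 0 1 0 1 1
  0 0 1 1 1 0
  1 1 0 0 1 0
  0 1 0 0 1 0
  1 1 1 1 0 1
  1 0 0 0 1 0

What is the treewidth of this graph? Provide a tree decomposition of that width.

Treewidth 2.
One optimal decomposition is:
Bags: B1 = {2, 3, 5}  B2 = {1, 3, 5}  B3 = {2, 4, 5}  B4 = {1, 5, 6}
Tree: B1–B2, B1–B3, B2–B4

The largest bag has 3 vertices, giving width 2; this decomposition certifies tw(G) ≤ 2. Conversely, {1, 3, 5} is a clique of size 3, and the vertices of any clique must share a bag in every tree decomposition; so some bag has ≥ 3 vertices and tw(G) ≥ 2. Hence tw(G) = 2 exactly.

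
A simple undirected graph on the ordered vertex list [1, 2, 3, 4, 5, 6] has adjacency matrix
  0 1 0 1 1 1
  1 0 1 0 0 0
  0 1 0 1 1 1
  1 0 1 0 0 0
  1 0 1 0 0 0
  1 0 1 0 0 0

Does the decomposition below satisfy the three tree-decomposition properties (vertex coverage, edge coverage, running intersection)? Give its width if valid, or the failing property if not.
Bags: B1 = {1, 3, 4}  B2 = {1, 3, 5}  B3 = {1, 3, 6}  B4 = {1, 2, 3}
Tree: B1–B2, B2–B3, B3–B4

Every vertex of G appears in some bag (union = {1, 2, 3, 4, 5, 6}); every edge is covered by a bag; and for each vertex v the set of bags containing v is connected in the bag tree. The decomposition is therefore valid. The largest bag has 3 vertices, so the width is 2.

Yes; width 2.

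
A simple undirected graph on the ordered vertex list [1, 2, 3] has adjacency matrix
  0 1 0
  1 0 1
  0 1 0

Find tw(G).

A width-1 tree decomposition is:
Bags: B1 = {1, 2}  B2 = {2, 3}
Tree: B1–B2
The largest bag has 2 vertices, giving width 1; this decomposition certifies tw(G) ≤ 1. Since G has at least one edge (e.g. 2–1), it is not an edgeless graph, so tw(G) ≥ 1. Combining the bounds, tw(G) = 1.

1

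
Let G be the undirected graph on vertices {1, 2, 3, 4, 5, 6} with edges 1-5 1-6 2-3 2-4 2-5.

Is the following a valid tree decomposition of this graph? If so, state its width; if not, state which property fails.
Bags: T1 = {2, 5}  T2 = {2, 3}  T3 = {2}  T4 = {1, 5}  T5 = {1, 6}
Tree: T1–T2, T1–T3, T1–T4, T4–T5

No — vertex 4 appears in no bag.

A tree decomposition must satisfy three properties: every vertex lies in some bag; for every edge, both endpoints lie together in some bag; and for every vertex, the bags containing it form a connected subtree. Here vertex 4 appears in no bag, so the decomposition is invalid.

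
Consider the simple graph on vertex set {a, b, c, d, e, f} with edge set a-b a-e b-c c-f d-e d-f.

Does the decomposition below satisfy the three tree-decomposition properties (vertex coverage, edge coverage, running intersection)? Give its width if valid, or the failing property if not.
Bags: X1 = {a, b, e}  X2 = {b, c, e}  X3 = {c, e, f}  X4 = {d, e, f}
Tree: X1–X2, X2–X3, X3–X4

Yes; width 2.

Vertex coverage: the bags together contain {a, b, c, d, e, f}, the full vertex set. Edge coverage: each edge of G has both endpoints in at least one bag. Running intersection: for every vertex, the bags containing it form a connected subtree. All three properties hold, so this is a valid tree decomposition of width max|bag| − 1 = 2, and hence tw(G) ≤ 2.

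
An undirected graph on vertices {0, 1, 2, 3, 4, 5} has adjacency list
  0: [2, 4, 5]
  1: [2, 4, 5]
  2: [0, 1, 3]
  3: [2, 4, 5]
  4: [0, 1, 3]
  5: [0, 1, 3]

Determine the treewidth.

3

A width-3 tree decomposition is:
Bags: B1 = {0, 1, 2, 3}  B2 = {0, 1, 3, 5}  B3 = {0, 1, 3, 4}
Tree: B1–B2, B2–B3
Every bag has size at most 4, so the width is 4 − 1 = 3 and tw(G) ≤ 3. For the lower bound: the 4 vertex sets {2,3}, {1,5}, {0}, {4} are disjoint, each induces a connected subgraph, and every pair is joined by at least one edge of G. Contracting each set to a single vertex therefore yields K_{4} as a minor, and since treewidth is minor-monotone, tw(G) ≥ tw(K_{4}) = 3. The upper and lower bounds meet at 3, so that is the treewidth.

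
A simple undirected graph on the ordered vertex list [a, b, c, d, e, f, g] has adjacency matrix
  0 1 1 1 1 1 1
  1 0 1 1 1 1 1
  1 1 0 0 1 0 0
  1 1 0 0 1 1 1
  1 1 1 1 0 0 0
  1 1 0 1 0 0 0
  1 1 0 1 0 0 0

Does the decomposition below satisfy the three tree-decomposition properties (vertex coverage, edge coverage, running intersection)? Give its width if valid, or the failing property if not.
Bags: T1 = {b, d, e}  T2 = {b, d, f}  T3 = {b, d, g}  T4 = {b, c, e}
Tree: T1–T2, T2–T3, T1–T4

A tree decomposition must satisfy three properties: every vertex lies in some bag; for every edge, both endpoints lie together in some bag; and for every vertex, the bags containing it form a connected subtree. Here vertex a appears in no bag, so the decomposition is invalid.

No — vertex a appears in no bag.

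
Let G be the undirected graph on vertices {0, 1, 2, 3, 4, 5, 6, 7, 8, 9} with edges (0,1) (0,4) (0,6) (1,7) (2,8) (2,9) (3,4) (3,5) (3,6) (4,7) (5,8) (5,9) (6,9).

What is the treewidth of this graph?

2

A width-2 tree decomposition is:
Bags: B1 = {1, 4, 7}  B2 = {0, 1, 4}  B3 = {0, 3, 4}  B4 = {0, 3, 6}  B5 = {3, 5, 6}  B6 = {5, 6, 9}  B7 = {5, 8, 9}  B8 = {2, 8, 9}
Tree: B1–B2, B2–B3, B3–B4, B4–B5, B5–B6, B6–B7, B7–B8
Every bag has size at most 3, so the width is 3 − 1 = 2 and tw(G) ≤ 2. The edges 7–1–0–4–7 form a cycle, so G is not a tree and its treewidth is at least 2. Hence tw(G) = 2 exactly.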